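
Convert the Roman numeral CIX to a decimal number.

CIX: C=100, IX=9
100 + 9 = 109

109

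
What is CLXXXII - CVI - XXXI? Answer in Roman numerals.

CLXXXII = 182, CVI = 106, XXXI = 31
182 - 106 = 76
76 - 31 = 45

XLV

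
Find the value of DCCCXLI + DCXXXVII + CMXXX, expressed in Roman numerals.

DCCCXLI = 841, DCXXXVII = 637, CMXXX = 930
841 + 637 = 1478
1478 + 930 = 2408

MMCDVIII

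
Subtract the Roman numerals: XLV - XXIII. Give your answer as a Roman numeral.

XLV = 45
XXIII = 23
45 - 23 = 22

XXII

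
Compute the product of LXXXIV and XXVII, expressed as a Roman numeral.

LXXXIV = 84
XXVII = 27
84 × 27 = 2268

MMCCLXVIII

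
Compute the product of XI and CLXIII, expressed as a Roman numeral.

XI = 11
CLXIII = 163
11 × 163 = 1793

MDCCXCIII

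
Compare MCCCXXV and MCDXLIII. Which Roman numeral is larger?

MCCCXXV = 1325
MCDXLIII = 1443
1443 is larger

MCDXLIII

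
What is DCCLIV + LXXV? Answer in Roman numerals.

DCCLIV = 754
LXXV = 75
754 + 75 = 829

DCCCXXIX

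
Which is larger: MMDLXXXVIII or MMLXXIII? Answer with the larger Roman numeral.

MMDLXXXVIII = 2588
MMLXXIII = 2073
2588 is larger

MMDLXXXVIII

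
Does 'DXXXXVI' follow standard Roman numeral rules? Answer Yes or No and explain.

'DXXXXVI': More than 3 consecutive X's

No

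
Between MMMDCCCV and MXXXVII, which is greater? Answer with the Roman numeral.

MMMDCCCV = 3805
MXXXVII = 1037
3805 is larger

MMMDCCCV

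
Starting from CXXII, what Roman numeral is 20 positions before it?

CXXII = 122
122 - 20 = 102

CII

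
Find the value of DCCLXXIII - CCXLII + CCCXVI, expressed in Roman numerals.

DCCLXXIII = 773, CCXLII = 242, CCCXVI = 316
773 - 242 = 531
531 + 316 = 847

DCCCXLVII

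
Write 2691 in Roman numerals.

Convert 2691 to Roman numerals:
  2691 contains 2×1000 (MM)
  691 contains 1×500 (D)
  191 contains 1×100 (C)
  91 contains 1×90 (XC)
  1 contains 1×1 (I)

MMDCXCI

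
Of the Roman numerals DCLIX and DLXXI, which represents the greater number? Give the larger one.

DCLIX = 659
DLXXI = 571
659 is larger

DCLIX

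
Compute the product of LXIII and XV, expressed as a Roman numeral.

LXIII = 63
XV = 15
63 × 15 = 945

CMXLV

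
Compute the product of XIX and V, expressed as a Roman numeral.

XIX = 19
V = 5
19 × 5 = 95

XCV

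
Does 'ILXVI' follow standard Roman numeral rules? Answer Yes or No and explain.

'ILXVI': Invalid subtractive combination: IL

No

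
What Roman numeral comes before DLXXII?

DLXXII = 572; previous is 571

DLXXI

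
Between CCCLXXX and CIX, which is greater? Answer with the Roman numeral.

CCCLXXX = 380
CIX = 109
380 is larger

CCCLXXX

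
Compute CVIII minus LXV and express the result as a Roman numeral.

CVIII = 108
LXV = 65
108 - 65 = 43

XLIII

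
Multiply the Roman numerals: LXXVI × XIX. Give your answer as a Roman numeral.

LXXVI = 76
XIX = 19
76 × 19 = 1444

MCDXLIV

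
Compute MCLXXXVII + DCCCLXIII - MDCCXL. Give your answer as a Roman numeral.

MCLXXXVII = 1187, DCCCLXIII = 863, MDCCXL = 1740
1187 + 863 = 2050
2050 - 1740 = 310

CCCX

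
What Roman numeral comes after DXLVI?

DXLVI = 546, so the next integer is 546 + 1 = 547

DXLVII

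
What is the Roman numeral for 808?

Convert 808 to Roman numerals:
  808 contains 1×500 (D)
  308 contains 3×100 (CCC)
  8 contains 1×5 (V)
  3 contains 3×1 (III)

DCCCVIII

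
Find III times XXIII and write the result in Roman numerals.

III = 3
XXIII = 23
3 × 23 = 69

LXIX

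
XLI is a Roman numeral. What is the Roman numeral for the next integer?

XLI = 41; next is 42

XLII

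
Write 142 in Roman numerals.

Convert 142 to Roman numerals:
  142 contains 1×100 (C)
  42 contains 1×40 (XL)
  2 contains 2×1 (II)

CXLII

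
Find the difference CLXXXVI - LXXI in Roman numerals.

CLXXXVI = 186
LXXI = 71
186 - 71 = 115

CXV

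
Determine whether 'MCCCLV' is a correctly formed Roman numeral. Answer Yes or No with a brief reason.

'MCCCLV': Check the rules: uses only the symbols I, V, X, L, C, D, M; no symbol is repeated more than three times in a row; V, L and D each appear at most once; no smaller symbol precedes a larger one (values never increase from left to right). Value: M (1000) + C (100) + C (100) + C (100) + L (50) + V (5) = 1355. So it is a valid standard Roman numeral.

Yes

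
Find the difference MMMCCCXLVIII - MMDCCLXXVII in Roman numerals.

MMMCCCXLVIII = 3348
MMDCCLXXVII = 2777
3348 - 2777 = 571

DLXXI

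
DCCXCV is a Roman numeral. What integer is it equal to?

DCCXCV: D=500, C=100, C=100, XC=90, V=5
500 + 100 + 100 + 90 + 5 = 795

795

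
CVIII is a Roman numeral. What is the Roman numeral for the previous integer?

CVIII = 108, so the previous integer is 108 - 1 = 107

CVII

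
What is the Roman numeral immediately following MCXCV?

MCXCV = 1195; next is 1196

MCXCVI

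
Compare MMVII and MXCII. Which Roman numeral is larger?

MMVII = 2007
MXCII = 1092
2007 is larger

MMVII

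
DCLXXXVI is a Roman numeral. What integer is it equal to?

DCLXXXVI: D=500, C=100, L=50, X=10, X=10, X=10, V=5, I=1
500 + 100 + 50 + 10 + 10 + 10 + 5 + 1 = 686

686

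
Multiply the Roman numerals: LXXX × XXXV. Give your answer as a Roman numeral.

LXXX = 80
XXXV = 35
80 × 35 = 2800

MMDCCC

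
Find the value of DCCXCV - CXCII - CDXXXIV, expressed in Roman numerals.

DCCXCV = 795, CXCII = 192, CDXXXIV = 434
795 - 192 = 603
603 - 434 = 169

CLXIX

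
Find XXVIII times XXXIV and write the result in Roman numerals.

XXVIII = 28
XXXIV = 34
28 × 34 = 952

CMLII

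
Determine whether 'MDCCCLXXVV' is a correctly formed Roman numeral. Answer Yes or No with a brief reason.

'MDCCCLXXVV': V should not appear more than once

No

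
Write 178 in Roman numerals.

Convert 178 to Roman numerals:
  178 contains 1×100 (C)
  78 contains 1×50 (L)
  28 contains 2×10 (XX)
  8 contains 1×5 (V)
  3 contains 3×1 (III)

CLXXVIII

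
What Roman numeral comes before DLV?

DLV = 555; previous is 554

DLIV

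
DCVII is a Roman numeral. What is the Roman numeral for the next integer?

DCVII = 607; next is 608

DCVIII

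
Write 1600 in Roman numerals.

Convert 1600 to Roman numerals:
  1600 contains 1×1000 (M)
  600 contains 1×500 (D)
  100 contains 1×100 (C)

MDC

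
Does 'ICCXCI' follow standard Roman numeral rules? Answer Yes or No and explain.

'ICCXCI': Invalid subtractive combination: IC

No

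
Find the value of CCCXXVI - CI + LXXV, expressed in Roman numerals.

CCCXXVI = 326, CI = 101, LXXV = 75
326 - 101 = 225
225 + 75 = 300

CCC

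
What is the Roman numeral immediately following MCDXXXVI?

MCDXXXVI = 1436; next is 1437

MCDXXXVII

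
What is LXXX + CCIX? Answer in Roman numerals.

LXXX = 80
CCIX = 209
80 + 209 = 289

CCLXXXIX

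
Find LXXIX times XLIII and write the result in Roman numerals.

LXXIX = 79
XLIII = 43
79 × 43 = 3397

MMMCCCXCVII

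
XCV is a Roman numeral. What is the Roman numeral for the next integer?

XCV = 95, so the next integer is 95 + 1 = 96

XCVI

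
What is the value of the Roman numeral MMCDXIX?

MMCDXIX: M=1000, M=1000, CD=400, X=10, IX=9
1000 + 1000 + 400 + 10 + 9 = 2419

2419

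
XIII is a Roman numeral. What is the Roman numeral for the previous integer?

XIII = 13; previous is 12

XII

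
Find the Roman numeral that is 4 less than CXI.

CXI = 111
111 - 4 = 107

CVII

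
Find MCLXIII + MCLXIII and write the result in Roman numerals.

MCLXIII = 1163
MCLXIII = 1163
1163 + 1163 = 2326

MMCCCXXVI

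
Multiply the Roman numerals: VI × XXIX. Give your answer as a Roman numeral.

VI = 6
XXIX = 29
6 × 29 = 174

CLXXIV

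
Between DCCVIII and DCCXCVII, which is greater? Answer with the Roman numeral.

DCCVIII = 708
DCCXCVII = 797
797 is larger

DCCXCVII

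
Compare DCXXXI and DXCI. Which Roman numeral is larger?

DCXXXI = 631
DXCI = 591
631 is larger

DCXXXI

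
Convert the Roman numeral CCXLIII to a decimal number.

CCXLIII: C=100, C=100, XL=40, I=1, I=1, I=1
100 + 100 + 40 + 1 + 1 + 1 = 243

243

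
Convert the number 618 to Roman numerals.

Convert 618 to Roman numerals:
  618 contains 1×500 (D)
  118 contains 1×100 (C)
  18 contains 1×10 (X)
  8 contains 1×5 (V)
  3 contains 3×1 (III)

DCXVIII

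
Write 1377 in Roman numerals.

Convert 1377 to Roman numerals:
  1377 contains 1×1000 (M)
  377 contains 3×100 (CCC)
  77 contains 1×50 (L)
  27 contains 2×10 (XX)
  7 contains 1×5 (V)
  2 contains 2×1 (II)

MCCCLXXVII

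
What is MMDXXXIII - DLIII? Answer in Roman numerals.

MMDXXXIII = 2533
DLIII = 553
2533 - 553 = 1980

MCMLXXX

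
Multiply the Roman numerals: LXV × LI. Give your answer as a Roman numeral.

LXV = 65
LI = 51
65 × 51 = 3315

MMMCCCXV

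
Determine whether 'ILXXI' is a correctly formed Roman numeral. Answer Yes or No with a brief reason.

'ILXXI': Invalid subtractive combination: IL

No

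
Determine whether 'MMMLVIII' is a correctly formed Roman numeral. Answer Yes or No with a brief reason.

'MMMLVIII': Check the rules: uses only the symbols I, V, X, L, C, D, M; no symbol is repeated more than three times in a row; V, L and D each appear at most once; no smaller symbol precedes a larger one (values never increase from left to right). Value: M (1000) + M (1000) + M (1000) + L (50) + V (5) + I (1) + I (1) + I (1) = 3058. So it is a valid standard Roman numeral.

Yes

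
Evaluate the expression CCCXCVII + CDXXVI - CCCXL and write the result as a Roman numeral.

CCCXCVII = 397, CDXXVI = 426, CCCXL = 340
397 + 426 = 823
823 - 340 = 483

CDLXXXIII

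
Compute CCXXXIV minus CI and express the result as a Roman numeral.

CCXXXIV = 234
CI = 101
234 - 101 = 133

CXXXIII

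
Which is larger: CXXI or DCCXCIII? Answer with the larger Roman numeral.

CXXI = 121
DCCXCIII = 793
793 is larger

DCCXCIII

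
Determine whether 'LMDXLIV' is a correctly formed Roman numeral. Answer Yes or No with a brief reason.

'LMDXLIV': L should not appear more than once

No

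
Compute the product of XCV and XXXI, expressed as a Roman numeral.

XCV = 95
XXXI = 31
95 × 31 = 2945

MMCMXLV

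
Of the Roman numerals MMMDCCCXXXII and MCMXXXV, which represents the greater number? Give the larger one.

MMMDCCCXXXII = 3832
MCMXXXV = 1935
3832 is larger

MMMDCCCXXXII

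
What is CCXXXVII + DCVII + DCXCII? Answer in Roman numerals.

CCXXXVII = 237, DCVII = 607, DCXCII = 692
237 + 607 = 844
844 + 692 = 1536

MDXXXVI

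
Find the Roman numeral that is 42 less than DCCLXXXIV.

DCCLXXXIV = 784
784 - 42 = 742

DCCXLII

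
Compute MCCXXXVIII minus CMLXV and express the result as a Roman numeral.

MCCXXXVIII = 1238
CMLXV = 965
1238 - 965 = 273

CCLXXIII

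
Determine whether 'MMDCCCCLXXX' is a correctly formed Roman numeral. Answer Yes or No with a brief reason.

'MMDCCCCLXXX': More than 3 consecutive C's

No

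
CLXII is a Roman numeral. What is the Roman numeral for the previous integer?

CLXII = 162, so the previous integer is 162 - 1 = 161

CLXI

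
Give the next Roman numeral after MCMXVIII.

MCMXVIII = 1918; next is 1919

MCMXIX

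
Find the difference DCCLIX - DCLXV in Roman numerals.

DCCLIX = 759
DCLXV = 665
759 - 665 = 94

XCIV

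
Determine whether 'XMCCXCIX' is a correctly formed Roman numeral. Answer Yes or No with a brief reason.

'XMCCXCIX': Invalid subtractive combination: XM

No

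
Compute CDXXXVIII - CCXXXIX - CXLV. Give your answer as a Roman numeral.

CDXXXVIII = 438, CCXXXIX = 239, CXLV = 145
438 - 239 = 199
199 - 145 = 54

LIV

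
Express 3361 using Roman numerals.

Convert 3361 to Roman numerals:
  3361 contains 3×1000 (MMM)
  361 contains 3×100 (CCC)
  61 contains 1×50 (L)
  11 contains 1×10 (X)
  1 contains 1×1 (I)

MMMCCCLXI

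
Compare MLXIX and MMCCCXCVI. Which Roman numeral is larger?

MLXIX = 1069
MMCCCXCVI = 2396
2396 is larger

MMCCCXCVI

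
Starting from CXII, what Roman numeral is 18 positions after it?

CXII = 112
112 + 18 = 130

CXXX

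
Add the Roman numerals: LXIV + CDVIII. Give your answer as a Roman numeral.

LXIV = 64
CDVIII = 408
64 + 408 = 472

CDLXXII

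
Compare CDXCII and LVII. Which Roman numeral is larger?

CDXCII = 492
LVII = 57
492 is larger

CDXCII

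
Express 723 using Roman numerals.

Convert 723 to Roman numerals:
  723 contains 1×500 (D)
  223 contains 2×100 (CC)
  23 contains 2×10 (XX)
  3 contains 3×1 (III)

DCCXXIII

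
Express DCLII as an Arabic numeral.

DCLII: D=500, C=100, L=50, I=1, I=1
500 + 100 + 50 + 1 + 1 = 652

652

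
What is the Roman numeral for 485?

Convert 485 to Roman numerals:
  485 contains 1×400 (CD)
  85 contains 1×50 (L)
  35 contains 3×10 (XXX)
  5 contains 1×5 (V)

CDLXXXV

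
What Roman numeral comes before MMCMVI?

MMCMVI = 2906, so the previous integer is 2906 - 1 = 2905

MMCMV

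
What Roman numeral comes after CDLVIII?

CDLVIII = 458; next is 459

CDLIX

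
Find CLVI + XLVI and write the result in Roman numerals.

CLVI = 156
XLVI = 46
156 + 46 = 202

CCII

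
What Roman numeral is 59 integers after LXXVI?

LXXVI = 76
76 + 59 = 135

CXXXV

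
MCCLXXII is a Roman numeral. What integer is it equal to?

MCCLXXII: M=1000, C=100, C=100, L=50, X=10, X=10, I=1, I=1
1000 + 100 + 100 + 50 + 10 + 10 + 1 + 1 = 1272

1272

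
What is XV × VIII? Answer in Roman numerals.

XV = 15
VIII = 8
15 × 8 = 120

CXX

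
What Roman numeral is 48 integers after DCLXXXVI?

DCLXXXVI = 686
686 + 48 = 734

DCCXXXIV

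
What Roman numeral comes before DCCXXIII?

DCCXXIII = 723, so the previous integer is 723 - 1 = 722

DCCXXII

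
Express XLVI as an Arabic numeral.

XLVI: XL=40, V=5, I=1
40 + 5 + 1 = 46

46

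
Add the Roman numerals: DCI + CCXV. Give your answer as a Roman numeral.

DCI = 601
CCXV = 215
601 + 215 = 816

DCCCXVI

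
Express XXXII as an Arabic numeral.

XXXII: X=10, X=10, X=10, I=1, I=1
10 + 10 + 10 + 1 + 1 = 32

32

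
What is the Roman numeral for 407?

Convert 407 to Roman numerals:
  407 contains 1×400 (CD)
  7 contains 1×5 (V)
  2 contains 2×1 (II)

CDVII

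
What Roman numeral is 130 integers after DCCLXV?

DCCLXV = 765
765 + 130 = 895

DCCCXCV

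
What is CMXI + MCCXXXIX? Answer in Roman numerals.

CMXI = 911
MCCXXXIX = 1239
911 + 1239 = 2150

MMCL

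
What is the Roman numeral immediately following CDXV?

CDXV = 415; next is 416

CDXVI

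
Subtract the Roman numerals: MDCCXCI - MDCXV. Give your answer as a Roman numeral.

MDCCXCI = 1791
MDCXV = 1615
1791 - 1615 = 176

CLXXVI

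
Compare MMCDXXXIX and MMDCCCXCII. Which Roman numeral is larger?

MMCDXXXIX = 2439
MMDCCCXCII = 2892
2892 is larger

MMDCCCXCII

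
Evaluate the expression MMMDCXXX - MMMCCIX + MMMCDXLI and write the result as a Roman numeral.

MMMDCXXX = 3630, MMMCCIX = 3209, MMMCDXLI = 3441
3630 - 3209 = 421
421 + 3441 = 3862

MMMDCCCLXII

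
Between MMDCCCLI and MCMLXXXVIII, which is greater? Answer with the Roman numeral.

MMDCCCLI = 2851
MCMLXXXVIII = 1988
2851 is larger

MMDCCCLI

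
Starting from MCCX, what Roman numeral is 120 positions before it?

MCCX = 1210
1210 - 120 = 1090

MXC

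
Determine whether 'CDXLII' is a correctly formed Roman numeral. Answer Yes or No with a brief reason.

'CDXLII': Check the rules: uses only the symbols I, V, X, L, C, D, M; no symbol is repeated more than three times in a row; V, L and D each appear at most once; the only places a smaller symbol precedes a larger one are the allowed subtractive pairs CD, XL, the symbol right after such a pair (if any) is smaller than the pair's first symbol, and otherwise the values never increase from left to right. Value: CD (400) + XL (40) + I (1) + I (1) = 442. So it is a valid standard Roman numeral.

Yes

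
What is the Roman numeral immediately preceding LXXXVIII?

LXXXVIII = 88; previous is 87

LXXXVII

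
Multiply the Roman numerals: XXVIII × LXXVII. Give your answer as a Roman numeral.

XXVIII = 28
LXXVII = 77
28 × 77 = 2156

MMCLVI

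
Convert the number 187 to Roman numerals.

Convert 187 to Roman numerals:
  187 contains 1×100 (C)
  87 contains 1×50 (L)
  37 contains 3×10 (XXX)
  7 contains 1×5 (V)
  2 contains 2×1 (II)

CLXXXVII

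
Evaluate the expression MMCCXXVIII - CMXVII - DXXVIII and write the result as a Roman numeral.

MMCCXXVIII = 2228, CMXVII = 917, DXXVIII = 528
2228 - 917 = 1311
1311 - 528 = 783

DCCLXXXIII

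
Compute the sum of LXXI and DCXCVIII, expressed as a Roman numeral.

LXXI = 71
DCXCVIII = 698
71 + 698 = 769

DCCLXIX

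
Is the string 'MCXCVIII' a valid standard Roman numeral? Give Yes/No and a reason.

'MCXCVIII': Check the rules: uses only the symbols I, V, X, L, C, D, M; no symbol is repeated more than three times in a row; V, L and D each appear at most once; the only place a smaller symbol precedes a larger one is the allowed subtractive pair XC, the symbol right after such a pair (if any) is smaller than the pair's first symbol, and otherwise the values never increase from left to right. Value: M (1000) + C (100) + XC (90) + V (5) + I (1) + I (1) + I (1) = 1198. So it is a valid standard Roman numeral.

Yes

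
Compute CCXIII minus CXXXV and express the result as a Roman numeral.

CCXIII = 213
CXXXV = 135
213 - 135 = 78

LXXVIII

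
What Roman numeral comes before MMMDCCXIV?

MMMDCCXIV = 3714; previous is 3713

MMMDCCXIII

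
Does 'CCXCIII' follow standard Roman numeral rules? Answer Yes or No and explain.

'CCXCIII': Check the rules: uses only the symbols I, V, X, L, C, D, M; no symbol is repeated more than three times in a row; V, L and D each appear at most once; the only place a smaller symbol precedes a larger one is the allowed subtractive pair XC, the symbol right after such a pair (if any) is smaller than the pair's first symbol, and otherwise the values never increase from left to right. Value: C (100) + C (100) + XC (90) + I (1) + I (1) + I (1) = 293. So it is a valid standard Roman numeral.

Yes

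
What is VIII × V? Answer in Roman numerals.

VIII = 8
V = 5
8 × 5 = 40

XL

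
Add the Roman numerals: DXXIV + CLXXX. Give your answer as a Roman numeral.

DXXIV = 524
CLXXX = 180
524 + 180 = 704

DCCIV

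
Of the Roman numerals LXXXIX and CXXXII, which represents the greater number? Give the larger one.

LXXXIX = 89
CXXXII = 132
132 is larger

CXXXII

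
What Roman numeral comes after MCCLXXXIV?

MCCLXXXIV = 1284, so the next integer is 1284 + 1 = 1285

MCCLXXXV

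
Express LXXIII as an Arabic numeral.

LXXIII: L=50, X=10, X=10, I=1, I=1, I=1
50 + 10 + 10 + 1 + 1 + 1 = 73

73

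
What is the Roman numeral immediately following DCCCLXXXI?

DCCCLXXXI = 881; next is 882

DCCCLXXXII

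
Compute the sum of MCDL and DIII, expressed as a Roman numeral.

MCDL = 1450
DIII = 503
1450 + 503 = 1953

MCMLIII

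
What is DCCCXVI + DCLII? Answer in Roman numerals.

DCCCXVI = 816
DCLII = 652
816 + 652 = 1468

MCDLXVIII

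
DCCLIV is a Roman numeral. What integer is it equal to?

DCCLIV: D=500, C=100, C=100, L=50, IV=4
500 + 100 + 100 + 50 + 4 = 754

754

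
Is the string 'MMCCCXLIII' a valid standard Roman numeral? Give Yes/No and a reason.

'MMCCCXLIII': Check the rules: uses only the symbols I, V, X, L, C, D, M; no symbol is repeated more than three times in a row; V, L and D each appear at most once; the only place a smaller symbol precedes a larger one is the allowed subtractive pair XL, the symbol right after such a pair (if any) is smaller than the pair's first symbol, and otherwise the values never increase from left to right. Value: M (1000) + M (1000) + C (100) + C (100) + C (100) + XL (40) + I (1) + I (1) + I (1) = 2343. So it is a valid standard Roman numeral.

Yes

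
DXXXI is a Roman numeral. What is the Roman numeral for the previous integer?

DXXXI = 531, so the previous integer is 531 - 1 = 530

DXXX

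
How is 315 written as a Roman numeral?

Convert 315 to Roman numerals:
  315 contains 3×100 (CCC)
  15 contains 1×10 (X)
  5 contains 1×5 (V)

CCCXV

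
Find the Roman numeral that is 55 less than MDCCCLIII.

MDCCCLIII = 1853
1853 - 55 = 1798

MDCCXCVIII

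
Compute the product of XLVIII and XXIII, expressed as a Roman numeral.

XLVIII = 48
XXIII = 23
48 × 23 = 1104

MCIV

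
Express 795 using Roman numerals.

Convert 795 to Roman numerals:
  795 contains 1×500 (D)
  295 contains 2×100 (CC)
  95 contains 1×90 (XC)
  5 contains 1×5 (V)

DCCXCV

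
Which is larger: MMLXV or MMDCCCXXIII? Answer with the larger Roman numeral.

MMLXV = 2065
MMDCCCXXIII = 2823
2823 is larger

MMDCCCXXIII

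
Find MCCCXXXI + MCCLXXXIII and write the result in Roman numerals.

MCCCXXXI = 1331
MCCLXXXIII = 1283
1331 + 1283 = 2614

MMDCXIV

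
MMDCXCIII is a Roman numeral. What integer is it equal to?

MMDCXCIII: M=1000, M=1000, D=500, C=100, XC=90, I=1, I=1, I=1
1000 + 1000 + 500 + 100 + 90 + 1 + 1 + 1 = 2693

2693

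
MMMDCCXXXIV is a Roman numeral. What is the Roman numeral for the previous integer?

MMMDCCXXXIV = 3734; previous is 3733

MMMDCCXXXIII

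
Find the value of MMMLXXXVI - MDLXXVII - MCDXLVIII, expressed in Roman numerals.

MMMLXXXVI = 3086, MDLXXVII = 1577, MCDXLVIII = 1448
3086 - 1577 = 1509
1509 - 1448 = 61

LXI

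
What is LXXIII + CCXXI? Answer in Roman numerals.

LXXIII = 73
CCXXI = 221
73 + 221 = 294

CCXCIV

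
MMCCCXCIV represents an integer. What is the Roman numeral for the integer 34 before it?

MMCCCXCIV = 2394
2394 - 34 = 2360

MMCCCLX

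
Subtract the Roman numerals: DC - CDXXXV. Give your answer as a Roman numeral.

DC = 600
CDXXXV = 435
600 - 435 = 165

CLXV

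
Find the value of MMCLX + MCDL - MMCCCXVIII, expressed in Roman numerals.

MMCLX = 2160, MCDL = 1450, MMCCCXVIII = 2318
2160 + 1450 = 3610
3610 - 2318 = 1292

MCCXCII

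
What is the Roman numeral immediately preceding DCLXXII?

DCLXXII = 672, so the previous integer is 672 - 1 = 671

DCLXXI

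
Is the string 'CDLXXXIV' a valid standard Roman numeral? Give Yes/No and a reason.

'CDLXXXIV': Check the rules: uses only the symbols I, V, X, L, C, D, M; no symbol is repeated more than three times in a row; V, L and D each appear at most once; the only places a smaller symbol precedes a larger one are the allowed subtractive pairs CD, IV, the symbol right after such a pair (if any) is smaller than the pair's first symbol, and otherwise the values never increase from left to right. Value: CD (400) + L (50) + X (10) + X (10) + X (10) + IV (4) = 484. So it is a valid standard Roman numeral.

Yes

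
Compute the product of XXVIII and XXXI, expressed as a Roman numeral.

XXVIII = 28
XXXI = 31
28 × 31 = 868

DCCCLXVIII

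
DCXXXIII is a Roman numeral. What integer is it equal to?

DCXXXIII: D=500, C=100, X=10, X=10, X=10, I=1, I=1, I=1
500 + 100 + 10 + 10 + 10 + 1 + 1 + 1 = 633

633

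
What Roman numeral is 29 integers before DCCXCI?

DCCXCI = 791
791 - 29 = 762

DCCLXII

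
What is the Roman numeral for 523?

Convert 523 to Roman numerals:
  523 contains 1×500 (D)
  23 contains 2×10 (XX)
  3 contains 3×1 (III)

DXXIII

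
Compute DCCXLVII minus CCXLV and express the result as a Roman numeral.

DCCXLVII = 747
CCXLV = 245
747 - 245 = 502

DII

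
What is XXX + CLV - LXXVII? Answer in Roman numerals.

XXX = 30, CLV = 155, LXXVII = 77
30 + 155 = 185
185 - 77 = 108

CVIII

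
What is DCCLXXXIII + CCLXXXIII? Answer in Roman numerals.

DCCLXXXIII = 783
CCLXXXIII = 283
783 + 283 = 1066

MLXVI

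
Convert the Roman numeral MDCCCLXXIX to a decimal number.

MDCCCLXXIX: M=1000, D=500, C=100, C=100, C=100, L=50, X=10, X=10, IX=9
1000 + 500 + 100 + 100 + 100 + 50 + 10 + 10 + 9 = 1879

1879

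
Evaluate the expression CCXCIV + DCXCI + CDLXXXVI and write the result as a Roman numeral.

CCXCIV = 294, DCXCI = 691, CDLXXXVI = 486
294 + 691 = 985
985 + 486 = 1471

MCDLXXI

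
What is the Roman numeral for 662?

Convert 662 to Roman numerals:
  662 contains 1×500 (D)
  162 contains 1×100 (C)
  62 contains 1×50 (L)
  12 contains 1×10 (X)
  2 contains 2×1 (II)

DCLXII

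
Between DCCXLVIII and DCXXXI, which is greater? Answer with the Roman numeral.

DCCXLVIII = 748
DCXXXI = 631
748 is larger

DCCXLVIII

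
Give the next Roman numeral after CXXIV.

CXXIV = 124; next is 125

CXXV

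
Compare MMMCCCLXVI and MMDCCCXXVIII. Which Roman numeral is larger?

MMMCCCLXVI = 3366
MMDCCCXXVIII = 2828
3366 is larger

MMMCCCLXVI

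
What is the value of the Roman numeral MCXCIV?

MCXCIV: M=1000, C=100, XC=90, IV=4
1000 + 100 + 90 + 4 = 1194

1194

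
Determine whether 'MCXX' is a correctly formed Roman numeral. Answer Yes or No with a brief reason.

'MCXX': Check the rules: uses only the symbols I, V, X, L, C, D, M; no symbol is repeated more than three times in a row; V, L and D each appear at most once; no smaller symbol precedes a larger one (values never increase from left to right). Value: M (1000) + C (100) + X (10) + X (10) = 1120. So it is a valid standard Roman numeral.

Yes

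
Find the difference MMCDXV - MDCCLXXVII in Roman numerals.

MMCDXV = 2415
MDCCLXXVII = 1777
2415 - 1777 = 638

DCXXXVIII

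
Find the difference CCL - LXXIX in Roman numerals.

CCL = 250
LXXIX = 79
250 - 79 = 171

CLXXI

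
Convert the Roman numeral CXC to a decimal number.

CXC: C=100, XC=90
100 + 90 = 190

190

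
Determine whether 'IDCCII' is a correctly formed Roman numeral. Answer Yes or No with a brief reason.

'IDCCII': Invalid subtractive combination: ID

No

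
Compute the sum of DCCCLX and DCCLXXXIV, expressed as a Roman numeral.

DCCCLX = 860
DCCLXXXIV = 784
860 + 784 = 1644

MDCXLIV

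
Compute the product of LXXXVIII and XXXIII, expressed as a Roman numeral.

LXXXVIII = 88
XXXIII = 33
88 × 33 = 2904

MMCMIV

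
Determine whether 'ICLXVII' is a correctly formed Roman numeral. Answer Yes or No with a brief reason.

'ICLXVII': Invalid subtractive combination: IC

No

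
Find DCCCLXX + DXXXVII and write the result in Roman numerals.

DCCCLXX = 870
DXXXVII = 537
870 + 537 = 1407

MCDVII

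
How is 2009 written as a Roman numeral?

Convert 2009 to Roman numerals:
  2009 contains 2×1000 (MM)
  9 contains 1×9 (IX)

MMIX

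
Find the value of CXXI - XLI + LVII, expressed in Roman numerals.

CXXI = 121, XLI = 41, LVII = 57
121 - 41 = 80
80 + 57 = 137

CXXXVII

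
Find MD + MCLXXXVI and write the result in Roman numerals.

MD = 1500
MCLXXXVI = 1186
1500 + 1186 = 2686

MMDCLXXXVI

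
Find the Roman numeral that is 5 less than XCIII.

XCIII = 93
93 - 5 = 88

LXXXVIII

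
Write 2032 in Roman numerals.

Convert 2032 to Roman numerals:
  2032 contains 2×1000 (MM)
  32 contains 3×10 (XXX)
  2 contains 2×1 (II)

MMXXXII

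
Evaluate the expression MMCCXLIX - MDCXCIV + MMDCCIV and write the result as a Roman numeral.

MMCCXLIX = 2249, MDCXCIV = 1694, MMDCCIV = 2704
2249 - 1694 = 555
555 + 2704 = 3259

MMMCCLIX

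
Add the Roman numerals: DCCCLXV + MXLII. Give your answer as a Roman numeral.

DCCCLXV = 865
MXLII = 1042
865 + 1042 = 1907

MCMVII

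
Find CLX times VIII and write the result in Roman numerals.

CLX = 160
VIII = 8
160 × 8 = 1280

MCCLXXX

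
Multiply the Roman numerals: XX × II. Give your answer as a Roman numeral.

XX = 20
II = 2
20 × 2 = 40

XL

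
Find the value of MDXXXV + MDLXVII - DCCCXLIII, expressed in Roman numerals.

MDXXXV = 1535, MDLXVII = 1567, DCCCXLIII = 843
1535 + 1567 = 3102
3102 - 843 = 2259

MMCCLIX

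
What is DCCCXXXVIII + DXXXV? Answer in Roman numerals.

DCCCXXXVIII = 838
DXXXV = 535
838 + 535 = 1373

MCCCLXXIII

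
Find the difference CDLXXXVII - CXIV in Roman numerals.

CDLXXXVII = 487
CXIV = 114
487 - 114 = 373

CCCLXXIII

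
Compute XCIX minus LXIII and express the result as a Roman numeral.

XCIX = 99
LXIII = 63
99 - 63 = 36

XXXVI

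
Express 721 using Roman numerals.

Convert 721 to Roman numerals:
  721 contains 1×500 (D)
  221 contains 2×100 (CC)
  21 contains 2×10 (XX)
  1 contains 1×1 (I)

DCCXXI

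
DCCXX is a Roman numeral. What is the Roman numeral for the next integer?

DCCXX = 720, so the next integer is 720 + 1 = 721

DCCXXI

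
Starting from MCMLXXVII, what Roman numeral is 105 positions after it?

MCMLXXVII = 1977
1977 + 105 = 2082

MMLXXXII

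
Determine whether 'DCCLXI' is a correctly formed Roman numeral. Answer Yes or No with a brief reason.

'DCCLXI': Check the rules: uses only the symbols I, V, X, L, C, D, M; no symbol is repeated more than three times in a row; V, L and D each appear at most once; no smaller symbol precedes a larger one (values never increase from left to right). Value: D (500) + C (100) + C (100) + L (50) + X (10) + I (1) = 761. So it is a valid standard Roman numeral.

Yes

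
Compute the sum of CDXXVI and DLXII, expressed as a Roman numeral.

CDXXVI = 426
DLXII = 562
426 + 562 = 988

CMLXXXVIII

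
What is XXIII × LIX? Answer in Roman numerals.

XXIII = 23
LIX = 59
23 × 59 = 1357

MCCCLVII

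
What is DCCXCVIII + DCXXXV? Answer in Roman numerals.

DCCXCVIII = 798
DCXXXV = 635
798 + 635 = 1433

MCDXXXIII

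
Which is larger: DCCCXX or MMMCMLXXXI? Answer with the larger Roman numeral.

DCCCXX = 820
MMMCMLXXXI = 3981
3981 is larger

MMMCMLXXXI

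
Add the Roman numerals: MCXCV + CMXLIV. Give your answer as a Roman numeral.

MCXCV = 1195
CMXLIV = 944
1195 + 944 = 2139

MMCXXXIX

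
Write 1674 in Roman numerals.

Convert 1674 to Roman numerals:
  1674 contains 1×1000 (M)
  674 contains 1×500 (D)
  174 contains 1×100 (C)
  74 contains 1×50 (L)
  24 contains 2×10 (XX)
  4 contains 1×4 (IV)

MDCLXXIV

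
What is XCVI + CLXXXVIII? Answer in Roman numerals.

XCVI = 96
CLXXXVIII = 188
96 + 188 = 284

CCLXXXIV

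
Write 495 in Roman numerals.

Convert 495 to Roman numerals:
  495 contains 1×400 (CD)
  95 contains 1×90 (XC)
  5 contains 1×5 (V)

CDXCV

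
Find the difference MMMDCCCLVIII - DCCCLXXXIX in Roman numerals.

MMMDCCCLVIII = 3858
DCCCLXXXIX = 889
3858 - 889 = 2969

MMCMLXIX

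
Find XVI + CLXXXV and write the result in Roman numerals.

XVI = 16
CLXXXV = 185
16 + 185 = 201

CCI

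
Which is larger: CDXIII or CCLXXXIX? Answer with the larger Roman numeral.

CDXIII = 413
CCLXXXIX = 289
413 is larger

CDXIII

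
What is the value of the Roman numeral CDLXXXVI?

CDLXXXVI: CD=400, L=50, X=10, X=10, X=10, V=5, I=1
400 + 50 + 10 + 10 + 10 + 5 + 1 = 486

486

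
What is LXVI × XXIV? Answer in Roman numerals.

LXVI = 66
XXIV = 24
66 × 24 = 1584

MDLXXXIV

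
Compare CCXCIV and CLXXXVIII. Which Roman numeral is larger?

CCXCIV = 294
CLXXXVIII = 188
294 is larger

CCXCIV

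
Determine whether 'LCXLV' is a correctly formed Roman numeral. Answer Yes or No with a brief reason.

'LCXLV': L should not appear more than once

No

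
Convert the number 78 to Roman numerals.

Convert 78 to Roman numerals:
  78 contains 1×50 (L)
  28 contains 2×10 (XX)
  8 contains 1×5 (V)
  3 contains 3×1 (III)

LXXVIII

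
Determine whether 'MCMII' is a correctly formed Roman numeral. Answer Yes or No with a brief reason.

'MCMII': Check the rules: uses only the symbols I, V, X, L, C, D, M; no symbol is repeated more than three times in a row; V, L and D each appear at most once; the only place a smaller symbol precedes a larger one is the allowed subtractive pair CM, the symbol right after such a pair (if any) is smaller than the pair's first symbol, and otherwise the values never increase from left to right. Value: M (1000) + CM (900) + I (1) + I (1) = 1902. So it is a valid standard Roman numeral.

Yes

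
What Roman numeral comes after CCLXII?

CCLXII = 262; next is 263

CCLXIII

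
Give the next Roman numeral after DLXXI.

DLXXI = 571, so the next integer is 571 + 1 = 572

DLXXII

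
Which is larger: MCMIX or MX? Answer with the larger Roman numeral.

MCMIX = 1909
MX = 1010
1909 is larger

MCMIX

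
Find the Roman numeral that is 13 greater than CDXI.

CDXI = 411
411 + 13 = 424

CDXXIV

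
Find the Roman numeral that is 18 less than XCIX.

XCIX = 99
99 - 18 = 81

LXXXI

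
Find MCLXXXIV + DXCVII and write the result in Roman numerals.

MCLXXXIV = 1184
DXCVII = 597
1184 + 597 = 1781

MDCCLXXXI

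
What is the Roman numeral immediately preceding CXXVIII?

CXXVIII = 128; previous is 127

CXXVII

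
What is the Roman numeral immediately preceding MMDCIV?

MMDCIV = 2604, so the previous integer is 2604 - 1 = 2603

MMDCIII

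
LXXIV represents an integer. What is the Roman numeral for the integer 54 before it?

LXXIV = 74
74 - 54 = 20

XX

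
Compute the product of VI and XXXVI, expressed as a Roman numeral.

VI = 6
XXXVI = 36
6 × 36 = 216

CCXVI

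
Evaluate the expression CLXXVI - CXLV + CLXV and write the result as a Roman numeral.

CLXXVI = 176, CXLV = 145, CLXV = 165
176 - 145 = 31
31 + 165 = 196

CXCVI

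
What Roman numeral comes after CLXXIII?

CLXXIII = 173; next is 174

CLXXIV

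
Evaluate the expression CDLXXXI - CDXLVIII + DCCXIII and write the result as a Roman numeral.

CDLXXXI = 481, CDXLVIII = 448, DCCXIII = 713
481 - 448 = 33
33 + 713 = 746

DCCXLVI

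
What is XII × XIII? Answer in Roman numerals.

XII = 12
XIII = 13
12 × 13 = 156

CLVI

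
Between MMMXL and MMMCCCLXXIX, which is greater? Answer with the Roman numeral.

MMMXL = 3040
MMMCCCLXXIX = 3379
3379 is larger

MMMCCCLXXIX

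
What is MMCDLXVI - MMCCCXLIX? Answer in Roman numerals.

MMCDLXVI = 2466
MMCCCXLIX = 2349
2466 - 2349 = 117

CXVII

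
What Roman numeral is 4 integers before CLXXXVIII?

CLXXXVIII = 188
188 - 4 = 184

CLXXXIV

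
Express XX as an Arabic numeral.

XX: X=10, X=10
10 + 10 = 20

20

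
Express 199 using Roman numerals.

Convert 199 to Roman numerals:
  199 contains 1×100 (C)
  99 contains 1×90 (XC)
  9 contains 1×9 (IX)

CXCIX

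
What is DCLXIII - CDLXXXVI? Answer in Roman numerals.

DCLXIII = 663
CDLXXXVI = 486
663 - 486 = 177

CLXXVII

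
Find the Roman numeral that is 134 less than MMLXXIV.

MMLXXIV = 2074
2074 - 134 = 1940

MCMXL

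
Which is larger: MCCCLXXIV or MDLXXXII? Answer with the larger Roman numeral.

MCCCLXXIV = 1374
MDLXXXII = 1582
1582 is larger

MDLXXXII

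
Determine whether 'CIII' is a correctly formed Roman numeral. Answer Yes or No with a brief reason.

'CIII': Check the rules: uses only the symbols I, V, X, L, C, D, M; no symbol is repeated more than three times in a row; V, L and D each appear at most once; no smaller symbol precedes a larger one (values never increase from left to right). Value: C (100) + I (1) + I (1) + I (1) = 103. So it is a valid standard Roman numeral.

Yes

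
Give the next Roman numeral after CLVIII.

CLVIII = 158, so the next integer is 158 + 1 = 159

CLIX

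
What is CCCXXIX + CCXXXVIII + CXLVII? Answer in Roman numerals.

CCCXXIX = 329, CCXXXVIII = 238, CXLVII = 147
329 + 238 = 567
567 + 147 = 714

DCCXIV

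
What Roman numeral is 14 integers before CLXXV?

CLXXV = 175
175 - 14 = 161

CLXI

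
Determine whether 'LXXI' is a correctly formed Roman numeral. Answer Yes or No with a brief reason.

'LXXI': Check the rules: uses only the symbols I, V, X, L, C, D, M; no symbol is repeated more than three times in a row; V, L and D each appear at most once; no smaller symbol precedes a larger one (values never increase from left to right). Value: L (50) + X (10) + X (10) + I (1) = 71. So it is a valid standard Roman numeral.

Yes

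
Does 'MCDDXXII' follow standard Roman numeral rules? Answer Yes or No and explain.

'MCDDXXII': D should not appear more than once

No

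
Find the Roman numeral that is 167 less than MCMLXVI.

MCMLXVI = 1966
1966 - 167 = 1799

MDCCXCIX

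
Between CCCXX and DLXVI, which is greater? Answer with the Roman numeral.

CCCXX = 320
DLXVI = 566
566 is larger

DLXVI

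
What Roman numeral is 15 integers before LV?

LV = 55
55 - 15 = 40

XL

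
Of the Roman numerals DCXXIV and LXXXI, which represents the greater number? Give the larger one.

DCXXIV = 624
LXXXI = 81
624 is larger

DCXXIV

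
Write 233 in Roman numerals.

Convert 233 to Roman numerals:
  233 contains 2×100 (CC)
  33 contains 3×10 (XXX)
  3 contains 3×1 (III)

CCXXXIII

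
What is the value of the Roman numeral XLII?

XLII: XL=40, I=1, I=1
40 + 1 + 1 = 42

42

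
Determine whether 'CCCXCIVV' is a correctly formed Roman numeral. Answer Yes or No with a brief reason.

'CCCXCIVV': V should not appear more than once

No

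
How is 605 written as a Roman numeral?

Convert 605 to Roman numerals:
  605 contains 1×500 (D)
  105 contains 1×100 (C)
  5 contains 1×5 (V)

DCV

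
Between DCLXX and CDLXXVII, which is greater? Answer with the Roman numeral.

DCLXX = 670
CDLXXVII = 477
670 is larger

DCLXX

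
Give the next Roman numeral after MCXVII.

MCXVII = 1117; next is 1118

MCXVIII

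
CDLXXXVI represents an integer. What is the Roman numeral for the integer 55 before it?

CDLXXXVI = 486
486 - 55 = 431

CDXXXI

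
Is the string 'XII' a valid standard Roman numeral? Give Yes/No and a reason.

'XII': Check the rules: uses only the symbols I, V, X, L, C, D, M; no symbol is repeated more than three times in a row; V, L and D each appear at most once; no smaller symbol precedes a larger one (values never increase from left to right). Value: X (10) + I (1) + I (1) = 12. So it is a valid standard Roman numeral.

Yes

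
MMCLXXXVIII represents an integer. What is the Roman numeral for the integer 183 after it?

MMCLXXXVIII = 2188
2188 + 183 = 2371

MMCCCLXXI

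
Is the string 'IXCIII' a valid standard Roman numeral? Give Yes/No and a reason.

'IXCIII': I (position 1) comes before the larger symbol C (position 3) without being directly in front of it as a subtractive pair; apart from IV, IX, XL, XC, CD and CM, symbols must go from largest to smallest

No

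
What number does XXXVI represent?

XXXVI: X=10, X=10, X=10, V=5, I=1
10 + 10 + 10 + 5 + 1 = 36

36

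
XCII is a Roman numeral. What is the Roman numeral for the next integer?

XCII = 92, so the next integer is 92 + 1 = 93

XCIII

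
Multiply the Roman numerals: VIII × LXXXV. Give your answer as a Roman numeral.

VIII = 8
LXXXV = 85
8 × 85 = 680

DCLXXX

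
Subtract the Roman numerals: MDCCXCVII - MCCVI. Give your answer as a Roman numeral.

MDCCXCVII = 1797
MCCVI = 1206
1797 - 1206 = 591

DXCI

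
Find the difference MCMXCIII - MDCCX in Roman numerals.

MCMXCIII = 1993
MDCCX = 1710
1993 - 1710 = 283

CCLXXXIII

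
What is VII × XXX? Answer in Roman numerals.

VII = 7
XXX = 30
7 × 30 = 210

CCX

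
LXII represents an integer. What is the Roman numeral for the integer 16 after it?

LXII = 62
62 + 16 = 78

LXXVIII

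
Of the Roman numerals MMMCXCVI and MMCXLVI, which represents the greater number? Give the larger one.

MMMCXCVI = 3196
MMCXLVI = 2146
3196 is larger

MMMCXCVI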